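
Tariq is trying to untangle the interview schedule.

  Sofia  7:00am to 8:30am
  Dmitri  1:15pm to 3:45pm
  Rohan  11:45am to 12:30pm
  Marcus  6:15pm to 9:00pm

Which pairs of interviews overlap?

Two intervals overlap when each starts before the other ends.
Sorted by start: Sofia, Rohan, Dmitri, Marcus.
Rohan starts after Sofia ends, so Sofia has no further overlaps.
Dmitri starts after Rohan ends, so Rohan has no further overlaps.
Marcus starts after Dmitri ends.

no overlapping pairs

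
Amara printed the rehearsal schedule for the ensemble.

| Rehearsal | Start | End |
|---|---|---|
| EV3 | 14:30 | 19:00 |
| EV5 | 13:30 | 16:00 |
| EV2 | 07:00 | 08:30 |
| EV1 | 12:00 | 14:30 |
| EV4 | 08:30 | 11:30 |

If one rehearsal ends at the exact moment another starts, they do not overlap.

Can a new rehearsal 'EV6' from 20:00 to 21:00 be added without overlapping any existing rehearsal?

Yes — the slot is free

EV2: ends 08:30 at or before EV6 starts 20:00 → clear.
EV4: ends 11:30 at or before EV6 starts 20:00 → clear.
EV1: ends 14:30 at or before EV6 starts 20:00 → clear.
EV5: ends 16:00 at or before EV6 starts 20:00 → clear.
EV3: ends 19:00 at or before EV6 starts 20:00 → clear.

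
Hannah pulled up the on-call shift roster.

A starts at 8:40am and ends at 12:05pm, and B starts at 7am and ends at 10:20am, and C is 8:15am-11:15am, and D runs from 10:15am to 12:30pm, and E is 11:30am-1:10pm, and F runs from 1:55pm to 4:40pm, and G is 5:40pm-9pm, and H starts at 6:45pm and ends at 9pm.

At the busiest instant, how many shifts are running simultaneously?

Walk through starts and ends in time order (an end at T is processed before a start at T):
7am start B → 1
8:15am start C → 2
8:40am start A → 3
10:15am start D → 4
10:20am end B → 3
11:15am end C → 2
11:30am start E → 3
12:05pm end A → 2
12:30pm end D → 1
1:10pm end E → 0
1:55pm start F → 1
4:40pm end F → 0
5:40pm start G → 1
6:45pm start H → 2
9pm end G → 1
9pm end H → 0
Peak is 4, at 10:15am (A, B, C, D).

4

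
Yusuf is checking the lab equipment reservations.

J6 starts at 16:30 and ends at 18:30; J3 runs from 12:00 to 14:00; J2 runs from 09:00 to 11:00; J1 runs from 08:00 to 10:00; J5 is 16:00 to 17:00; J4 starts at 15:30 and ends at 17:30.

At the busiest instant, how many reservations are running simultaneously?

Walk through starts and ends in time order (an end at T is processed before a start at T):
08:00 start J1 → 1
09:00 start J2 → 2
10:00 end J1 → 1
11:00 end J2 → 0
12:00 start J3 → 1
14:00 end J3 → 0
15:30 start J4 → 1
16:00 start J5 → 2
16:30 start J6 → 3
17:00 end J5 → 2
17:30 end J4 → 1
18:30 end J6 → 0
Peak is 3, at 16:30 (J4, J5, J6).

3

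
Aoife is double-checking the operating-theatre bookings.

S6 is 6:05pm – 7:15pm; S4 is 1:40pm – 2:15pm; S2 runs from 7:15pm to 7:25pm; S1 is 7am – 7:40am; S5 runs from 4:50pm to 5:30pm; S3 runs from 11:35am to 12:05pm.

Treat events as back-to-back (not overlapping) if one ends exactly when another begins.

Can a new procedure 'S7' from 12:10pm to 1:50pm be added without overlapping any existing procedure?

S1: ends 7:40am at or before S7 starts 12:10pm → clear.
S3: ends 12:05pm at or before S7 starts 12:10pm → clear.
S4: starts 1:40pm before S7 ends 1:50pm, and ends 2:15pm after S7 starts 12:10pm → overlap.
S5: starts 4:50pm at or after S7 ends 1:50pm → clear.
S6: starts 6:05pm at or after S7 ends 1:50pm → clear.
S2: starts 7:15pm at or after S7 ends 1:50pm → clear.
S7 overlaps S4.

No — it overlaps S4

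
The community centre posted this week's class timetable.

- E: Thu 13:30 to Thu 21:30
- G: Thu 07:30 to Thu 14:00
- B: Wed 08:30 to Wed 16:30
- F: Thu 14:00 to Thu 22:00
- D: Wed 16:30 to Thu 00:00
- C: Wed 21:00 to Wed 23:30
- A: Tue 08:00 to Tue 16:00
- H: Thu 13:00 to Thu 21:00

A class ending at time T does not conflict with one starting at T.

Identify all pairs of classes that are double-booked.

Sorted by start: A, B, D, C, G, H, E, F.
B starts after A ends — done with A.
D starts exactly when B ends (back-to-back, no overlap) — done with B.
C starts before D ends → D and C overlap.
G starts after D ends — done with D.
G starts after C ends — done with C.
H starts before G ends → G and H overlap.
E starts before G ends → G and E overlap.
F starts exactly when G ends (back-to-back, no overlap).
E starts before H ends → H and E overlap.
F starts before H ends → H and F overlap.
F starts before E ends → E and F overlap.

C & D, E & F, E & G, E & H, F & H, G & H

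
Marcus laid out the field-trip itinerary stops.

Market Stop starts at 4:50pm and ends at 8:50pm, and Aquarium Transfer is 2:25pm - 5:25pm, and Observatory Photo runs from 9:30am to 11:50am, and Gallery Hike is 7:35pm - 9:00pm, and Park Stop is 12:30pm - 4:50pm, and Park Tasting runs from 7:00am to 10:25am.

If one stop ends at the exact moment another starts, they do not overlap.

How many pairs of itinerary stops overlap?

4

Sorted by start: Park Tasting, Observatory Photo, Park Stop, Aquarium Transfer, Market Stop, Gallery Hike.
Observatory Photo starts before Park Tasting ends → Park Tasting and Observatory Photo overlap.
Park Stop starts after Park Tasting ends — done with Park Tasting.
Park Stop starts after Observatory Photo ends — done with Observatory Photo.
Aquarium Transfer starts before Park Stop ends → Park Stop and Aquarium Transfer overlap.
Market Stop starts exactly when Park Stop ends (back-to-back, no overlap) — done with Park Stop.
Market Stop starts before Aquarium Transfer ends → Aquarium Transfer and Market Stop overlap.
Gallery Hike starts after Aquarium Transfer ends.
Gallery Hike starts before Market Stop ends → Market Stop and Gallery Hike overlap.
Overlapping pairs: Aquarium Transfer & Market Stop, Aquarium Transfer & Park Stop, Gallery Hike & Market Stop, Observatory Photo & Park Tasting — 4 in total.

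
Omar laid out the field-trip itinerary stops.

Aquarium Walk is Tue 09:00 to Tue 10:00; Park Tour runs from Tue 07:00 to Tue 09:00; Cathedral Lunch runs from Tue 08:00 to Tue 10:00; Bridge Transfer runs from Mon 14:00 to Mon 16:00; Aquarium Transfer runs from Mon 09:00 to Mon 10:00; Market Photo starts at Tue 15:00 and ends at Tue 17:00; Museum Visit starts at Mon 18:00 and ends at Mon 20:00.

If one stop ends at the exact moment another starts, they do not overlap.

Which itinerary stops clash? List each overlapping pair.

Aquarium Walk & Cathedral Lunch, Cathedral Lunch & Park Tour

Check each pair: they overlap iff neither finishes before the other starts.
Sorted by start: Aquarium Transfer, Bridge Transfer, Museum Visit, Park Tour, Cathedral Lunch, Aquarium Walk, Market Photo.
Bridge Transfer starts after Aquarium Transfer ends; Aquarium Transfer is clear from here.
Museum Visit starts after Bridge Transfer ends; Bridge Transfer is clear from here.
Park Tour starts after Museum Visit ends; Museum Visit is clear from here.
Cathedral Lunch starts before Park Tour ends → Park Tour and Cathedral Lunch overlap.
Aquarium Walk starts exactly when Park Tour ends (back-to-back, no overlap); Park Tour is clear from here.
Aquarium Walk starts before Cathedral Lunch ends → Cathedral Lunch and Aquarium Walk overlap.
Market Photo starts after Cathedral Lunch ends.
Market Photo starts after Aquarium Walk ends.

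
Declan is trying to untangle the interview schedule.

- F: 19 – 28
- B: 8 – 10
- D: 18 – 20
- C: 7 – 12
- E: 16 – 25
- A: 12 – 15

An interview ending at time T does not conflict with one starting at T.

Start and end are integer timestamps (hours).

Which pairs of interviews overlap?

B & C, D & E, D & F, E & F

Sorted by start: C, B, A, E, D, F.
B starts before C ends → C and B overlap.
A starts exactly when C ends (back-to-back, no overlap), so nothing later overlaps C either.
A starts after B ends, so nothing later overlaps B either.
E starts after A ends, so nothing later overlaps A either.
D starts before E ends → E and D overlap.
F starts before E ends → E and F overlap.
F starts before D ends → D and F overlap.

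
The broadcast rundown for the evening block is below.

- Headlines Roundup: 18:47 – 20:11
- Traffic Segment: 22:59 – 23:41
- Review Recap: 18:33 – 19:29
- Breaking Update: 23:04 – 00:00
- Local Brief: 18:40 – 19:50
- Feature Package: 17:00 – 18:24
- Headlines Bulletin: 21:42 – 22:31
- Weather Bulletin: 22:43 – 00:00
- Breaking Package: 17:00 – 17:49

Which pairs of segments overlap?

Sorted by start: Feature Package, Breaking Package, Review Recap, Local Brief, Headlines Roundup, Headlines Bulletin, Weather Bulletin, Traffic Segment, Breaking Update.
Breaking Package starts before Feature Package ends → Feature Package and Breaking Package overlap.
Review Recap starts after Feature Package ends — done with Feature Package.
Review Recap starts after Breaking Package ends — done with Breaking Package.
Local Brief starts before Review Recap ends → Review Recap and Local Brief overlap.
Headlines Roundup starts before Review Recap ends → Review Recap and Headlines Roundup overlap.
Headlines Bulletin starts after Review Recap ends — done with Review Recap.
Headlines Roundup starts before Local Brief ends → Local Brief and Headlines Roundup overlap.
Headlines Bulletin starts after Local Brief ends — done with Local Brief.
Headlines Bulletin starts after Headlines Roundup ends — done with Headlines Roundup.
Weather Bulletin starts after Headlines Bulletin ends — done with Headlines Bulletin.
Traffic Segment starts before Weather Bulletin ends → Weather Bulletin and Traffic Segment overlap.
Breaking Update starts before Weather Bulletin ends → Weather Bulletin and Breaking Update overlap.
Breaking Update starts before Traffic Segment ends → Traffic Segment and Breaking Update overlap.

Breaking Package & Feature Package, Breaking Update & Traffic Segment, Breaking Update & Weather Bulletin, Headlines Roundup & Local Brief, Headlines Roundup & Review Recap, Local Brief & Review Recap, Traffic Segment & Weather Bulletin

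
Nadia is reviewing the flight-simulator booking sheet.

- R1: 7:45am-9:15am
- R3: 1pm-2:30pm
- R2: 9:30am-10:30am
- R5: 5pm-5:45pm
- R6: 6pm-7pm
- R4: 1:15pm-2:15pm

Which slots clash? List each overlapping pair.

R3 & R4

Sorted by start: R1, R2, R3, R4, R5, R6.
R2 starts after R1 ends; R1 is clear from here.
R3 starts after R2 ends; R2 is clear from here.
R4 starts before R3 ends → R3 and R4 overlap.
R5 starts after R3 ends; R3 is clear from here.
R5 starts after R4 ends; R4 is clear from here.
R6 starts after R5 ends.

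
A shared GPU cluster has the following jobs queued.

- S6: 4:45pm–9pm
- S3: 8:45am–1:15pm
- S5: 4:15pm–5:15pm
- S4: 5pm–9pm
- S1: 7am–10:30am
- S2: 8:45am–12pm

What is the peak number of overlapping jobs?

Sweep the timeline, counting +1 at each start and −1 at each end (ends before starts at a tie):
7am start S1 → 1
8:45am start S2 → 2
8:45am start S3 → 3
10:30am end S1 → 2
12pm end S2 → 1
1:15pm end S3 → 0
4:15pm start S5 → 1
4:45pm start S6 → 2
5pm start S4 → 3
5:15pm end S5 → 2
9pm end S4 → 1
9pm end S6 → 0
Peak is 3, at 8:45am (S1, S2, S3).

3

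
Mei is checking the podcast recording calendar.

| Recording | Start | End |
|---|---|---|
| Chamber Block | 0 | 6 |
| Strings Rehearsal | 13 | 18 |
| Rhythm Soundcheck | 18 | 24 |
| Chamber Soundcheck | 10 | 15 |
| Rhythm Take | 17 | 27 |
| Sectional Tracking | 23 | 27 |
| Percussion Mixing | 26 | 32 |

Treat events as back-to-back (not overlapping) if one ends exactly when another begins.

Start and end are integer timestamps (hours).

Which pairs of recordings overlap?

Chamber Soundcheck & Strings Rehearsal, Percussion Mixing & Rhythm Take, Percussion Mixing & Sectional Tracking, Rhythm Soundcheck & Rhythm Take, Rhythm Soundcheck & Sectional Tracking, Rhythm Take & Sectional Tracking, Rhythm Take & Strings Rehearsal

Sorted by start: Chamber Block, Chamber Soundcheck, Strings Rehearsal, Rhythm Take, Rhythm Soundcheck, Sectional Tracking, Percussion Mixing.
Chamber Soundcheck starts after Chamber Block ends, so nothing later overlaps Chamber Block either.
Strings Rehearsal starts before Chamber Soundcheck ends → Chamber Soundcheck and Strings Rehearsal overlap.
Rhythm Take starts after Chamber Soundcheck ends, so nothing later overlaps Chamber Soundcheck either.
Rhythm Take starts before Strings Rehearsal ends → Strings Rehearsal and Rhythm Take overlap.
Rhythm Soundcheck starts exactly when Strings Rehearsal ends (back-to-back, no overlap), so nothing later overlaps Strings Rehearsal either.
Rhythm Soundcheck starts before Rhythm Take ends → Rhythm Take and Rhythm Soundcheck overlap.
Sectional Tracking starts before Rhythm Take ends → Rhythm Take and Sectional Tracking overlap.
Percussion Mixing starts before Rhythm Take ends → Rhythm Take and Percussion Mixing overlap.
Sectional Tracking starts before Rhythm Soundcheck ends → Rhythm Soundcheck and Sectional Tracking overlap.
Percussion Mixing starts after Rhythm Soundcheck ends.
Percussion Mixing starts before Sectional Tracking ends → Sectional Tracking and Percussion Mixing overlap.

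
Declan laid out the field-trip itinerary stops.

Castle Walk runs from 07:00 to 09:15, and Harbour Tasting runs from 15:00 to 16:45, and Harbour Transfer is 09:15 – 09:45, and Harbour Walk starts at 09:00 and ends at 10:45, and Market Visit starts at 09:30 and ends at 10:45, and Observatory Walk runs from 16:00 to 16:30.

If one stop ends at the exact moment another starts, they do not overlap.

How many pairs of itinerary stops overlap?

Sorted by start: Castle Walk, Harbour Walk, Harbour Transfer, Market Visit, Harbour Tasting, Observatory Walk.
Harbour Walk starts before Castle Walk ends → Castle Walk and Harbour Walk overlap.
Harbour Transfer starts exactly when Castle Walk ends (back-to-back, no overlap) — done with Castle Walk.
Harbour Transfer starts before Harbour Walk ends → Harbour Walk and Harbour Transfer overlap.
Market Visit starts before Harbour Walk ends → Harbour Walk and Market Visit overlap.
Harbour Tasting starts after Harbour Walk ends — done with Harbour Walk.
Market Visit starts before Harbour Transfer ends → Harbour Transfer and Market Visit overlap.
Harbour Tasting starts after Harbour Transfer ends — done with Harbour Transfer.
Harbour Tasting starts after Market Visit ends — done with Market Visit.
Observatory Walk starts before Harbour Tasting ends → Harbour Tasting and Observatory Walk overlap.
Overlapping pairs: Castle Walk & Harbour Walk, Harbour Tasting & Observatory Walk, Harbour Transfer & Harbour Walk, Harbour Transfer & Market Visit, Harbour Walk & Market Visit — 5 in total.

5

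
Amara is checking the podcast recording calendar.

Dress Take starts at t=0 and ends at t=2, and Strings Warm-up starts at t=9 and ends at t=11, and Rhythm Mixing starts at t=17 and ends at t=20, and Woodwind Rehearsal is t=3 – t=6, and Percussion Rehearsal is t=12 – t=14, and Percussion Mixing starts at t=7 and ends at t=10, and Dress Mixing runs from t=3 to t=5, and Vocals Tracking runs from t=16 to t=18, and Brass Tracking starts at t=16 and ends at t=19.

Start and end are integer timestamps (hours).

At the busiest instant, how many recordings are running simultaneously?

3

Sweep the timeline, counting +1 at each start and −1 at each end (ends before starts at a tie):
t=0 start Dress Take → 1
t=2 end Dress Take → 0
t=3 start Dress Mixing → 1
t=3 start Woodwind Rehearsal → 2
t=5 end Dress Mixing → 1
t=6 end Woodwind Rehearsal → 0
t=7 start Percussion Mixing → 1
t=9 start Strings Warm-up → 2
t=10 end Percussion Mixing → 1
t=11 end Strings Warm-up → 0
t=12 start Percussion Rehearsal → 1
t=14 end Percussion Rehearsal → 0
t=16 start Brass Tracking → 1
t=16 start Vocals Tracking → 2
t=17 start Rhythm Mixing → 3
t=18 end Vocals Tracking → 2
t=19 end Brass Tracking → 1
t=20 end Rhythm Mixing → 0
Peak is 3, at t=17 (Brass Tracking, Rhythm Mixing, Vocals Tracking).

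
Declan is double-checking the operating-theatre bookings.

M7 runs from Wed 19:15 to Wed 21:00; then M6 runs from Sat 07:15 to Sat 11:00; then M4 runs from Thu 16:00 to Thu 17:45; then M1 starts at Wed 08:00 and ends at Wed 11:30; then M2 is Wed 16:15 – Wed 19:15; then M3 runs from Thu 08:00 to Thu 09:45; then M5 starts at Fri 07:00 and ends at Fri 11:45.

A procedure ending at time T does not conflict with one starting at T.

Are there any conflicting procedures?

No

Sorted by start: M1, M2, M7, M3, M4, M5, M6.
M2 starts after M1 ends, so nothing later overlaps M1 either.
M7 starts exactly when M2 ends (back-to-back, no overlap), so nothing later overlaps M2 either.
M3 starts after M7 ends, so nothing later overlaps M7 either.
M4 starts after M3 ends, so nothing later overlaps M3 either.
M5 starts after M4 ends, so nothing later overlaps M4 either.
M6 starts after M5 ends.
Every pair is clear; the schedule has no overlaps.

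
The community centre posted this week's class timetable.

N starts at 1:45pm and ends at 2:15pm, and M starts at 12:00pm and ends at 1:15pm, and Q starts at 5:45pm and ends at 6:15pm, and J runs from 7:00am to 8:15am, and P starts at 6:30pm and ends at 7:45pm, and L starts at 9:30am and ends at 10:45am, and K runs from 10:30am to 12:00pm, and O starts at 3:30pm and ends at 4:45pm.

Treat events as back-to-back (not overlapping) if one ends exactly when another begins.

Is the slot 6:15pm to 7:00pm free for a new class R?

No — it overlaps P

J: ends 8:15am at or before R starts 6:15pm → clear.
L: ends 10:45am at or before R starts 6:15pm → clear.
K: ends 12:00pm at or before R starts 6:15pm → clear.
M: ends 1:15pm at or before R starts 6:15pm → clear.
N: ends 2:15pm at or before R starts 6:15pm → clear.
O: ends 4:45pm at or before R starts 6:15pm → clear.
Q: ends 6:15pm at or before R starts 6:15pm → clear.
P: starts 6:30pm before R ends 7:00pm, and ends 7:45pm after R starts 6:15pm → overlap.
R overlaps P.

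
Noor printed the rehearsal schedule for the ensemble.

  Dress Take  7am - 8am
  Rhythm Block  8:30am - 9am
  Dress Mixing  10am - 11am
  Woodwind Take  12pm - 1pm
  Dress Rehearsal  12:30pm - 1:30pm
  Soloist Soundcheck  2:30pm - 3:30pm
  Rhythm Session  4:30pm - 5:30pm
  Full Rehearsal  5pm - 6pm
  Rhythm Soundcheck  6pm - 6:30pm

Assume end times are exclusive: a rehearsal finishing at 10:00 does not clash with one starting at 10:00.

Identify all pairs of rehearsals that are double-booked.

Dress Rehearsal & Woodwind Take, Full Rehearsal & Rhythm Session

Sorted by start: Dress Take, Rhythm Block, Dress Mixing, Woodwind Take, Dress Rehearsal, Soloist Soundcheck, Rhythm Session, Full Rehearsal, Rhythm Soundcheck.
Rhythm Block starts after Dress Take ends, so Dress Take has no further overlaps.
Dress Mixing starts after Rhythm Block ends, so Rhythm Block has no further overlaps.
Woodwind Take starts after Dress Mixing ends, so Dress Mixing has no further overlaps.
Dress Rehearsal starts before Woodwind Take ends → Woodwind Take and Dress Rehearsal overlap.
Soloist Soundcheck starts after Woodwind Take ends, so Woodwind Take has no further overlaps.
Soloist Soundcheck starts after Dress Rehearsal ends, so Dress Rehearsal has no further overlaps.
Rhythm Session starts after Soloist Soundcheck ends, so Soloist Soundcheck has no further overlaps.
Full Rehearsal starts before Rhythm Session ends → Rhythm Session and Full Rehearsal overlap.
Rhythm Soundcheck starts after Rhythm Session ends.
Rhythm Soundcheck starts exactly when Full Rehearsal ends (back-to-back, no overlap).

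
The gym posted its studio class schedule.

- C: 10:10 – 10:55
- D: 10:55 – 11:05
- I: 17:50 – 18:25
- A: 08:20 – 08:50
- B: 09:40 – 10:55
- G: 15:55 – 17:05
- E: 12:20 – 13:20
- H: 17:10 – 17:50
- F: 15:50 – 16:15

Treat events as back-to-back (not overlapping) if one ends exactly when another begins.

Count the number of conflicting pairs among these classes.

2

Two intervals overlap when each starts before the other ends.
Sorted by start: A, B, C, D, E, F, G, H, I.
B starts after A ends, so A has no further overlaps.
C starts before B ends → B and C overlap.
D starts exactly when B ends (back-to-back, no overlap), so B has no further overlaps.
D starts exactly when C ends (back-to-back, no overlap), so C has no further overlaps.
E starts after D ends, so D has no further overlaps.
F starts after E ends, so E has no further overlaps.
G starts before F ends → F and G overlap.
H starts after F ends, so F has no further overlaps.
H starts after G ends, so G has no further overlaps.
I starts exactly when H ends (back-to-back, no overlap).
Overlapping pairs: B & C, F & G — 2 in total.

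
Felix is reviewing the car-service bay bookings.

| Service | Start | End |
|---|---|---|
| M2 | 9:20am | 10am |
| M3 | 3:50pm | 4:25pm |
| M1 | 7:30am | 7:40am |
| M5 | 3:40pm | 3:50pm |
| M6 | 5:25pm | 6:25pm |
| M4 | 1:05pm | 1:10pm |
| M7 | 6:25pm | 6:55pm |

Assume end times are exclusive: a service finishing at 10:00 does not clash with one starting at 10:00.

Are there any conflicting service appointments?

Sorted by start: M1, M2, M4, M5, M3, M6, M7.
M2 starts after M1 ends, so M1 has no further overlaps.
M4 starts after M2 ends, so M2 has no further overlaps.
M5 starts after M4 ends, so M4 has no further overlaps.
M3 starts exactly when M5 ends (back-to-back, no overlap), so M5 has no further overlaps.
M6 starts after M3 ends, so M3 has no further overlaps.
M7 starts exactly when M6 ends (back-to-back, no overlap).
Every pair is clear; the schedule has no overlaps.

No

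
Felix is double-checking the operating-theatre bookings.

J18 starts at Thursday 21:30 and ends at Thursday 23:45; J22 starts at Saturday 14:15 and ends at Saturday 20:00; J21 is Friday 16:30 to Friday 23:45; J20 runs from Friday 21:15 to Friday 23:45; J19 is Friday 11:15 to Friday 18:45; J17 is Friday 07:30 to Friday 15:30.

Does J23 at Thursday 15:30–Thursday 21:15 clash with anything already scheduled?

No — it doesn't clash with anything

J18: starts Thursday 21:30 at or after J23 ends Thursday 21:15 → clear.
J17: starts Friday 07:30 at or after J23 ends Thursday 21:15 → clear.
J19: starts Friday 11:15 at or after J23 ends Thursday 21:15 → clear.
J21: starts Friday 16:30 at or after J23 ends Thursday 21:15 → clear.
J20: starts Friday 21:15 at or after J23 ends Thursday 21:15 → clear.
J22: starts Saturday 14:15 at or after J23 ends Thursday 21:15 → clear.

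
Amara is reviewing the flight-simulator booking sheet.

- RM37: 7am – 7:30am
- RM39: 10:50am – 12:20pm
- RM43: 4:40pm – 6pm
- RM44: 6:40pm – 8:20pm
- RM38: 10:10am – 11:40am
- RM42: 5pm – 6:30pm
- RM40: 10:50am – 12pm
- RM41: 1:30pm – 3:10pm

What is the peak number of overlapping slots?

Walk through starts and ends in time order (an end at T is processed before a start at T):
7am start RM37 → 1
7:30am end RM37 → 0
10:10am start RM38 → 1
10:50am start RM39 → 2
10:50am start RM40 → 3
11:40am end RM38 → 2
12pm end RM40 → 1
12:20pm end RM39 → 0
1:30pm start RM41 → 1
3:10pm end RM41 → 0
4:40pm start RM43 → 1
5pm start RM42 → 2
6pm end RM43 → 1
6:30pm end RM42 → 0
6:40pm start RM44 → 1
8:20pm end RM44 → 0
Peak is 3, at 10:50am (RM38, RM39, RM40).

3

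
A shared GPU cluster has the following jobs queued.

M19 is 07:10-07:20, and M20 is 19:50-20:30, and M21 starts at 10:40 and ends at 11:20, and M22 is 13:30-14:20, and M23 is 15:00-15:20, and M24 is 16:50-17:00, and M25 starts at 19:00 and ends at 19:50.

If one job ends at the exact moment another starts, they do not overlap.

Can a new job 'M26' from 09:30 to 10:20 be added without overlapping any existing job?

M19: ends 07:20 at or before M26 starts 09:30 → clear.
M21: starts 10:40 at or after M26 ends 10:20 → clear.
M22: starts 13:30 at or after M26 ends 10:20 → clear.
M23: starts 15:00 at or after M26 ends 10:20 → clear.
M24: starts 16:50 at or after M26 ends 10:20 → clear.
M25: starts 19:00 at or after M26 ends 10:20 → clear.
M20: starts 19:50 at or after M26 ends 10:20 → clear.

Yes — the slot is free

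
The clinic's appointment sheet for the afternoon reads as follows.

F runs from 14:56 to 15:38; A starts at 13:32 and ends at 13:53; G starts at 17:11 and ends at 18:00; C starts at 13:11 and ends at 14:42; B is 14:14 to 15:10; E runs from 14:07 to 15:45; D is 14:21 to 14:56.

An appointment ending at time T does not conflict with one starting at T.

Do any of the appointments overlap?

Yes

Sorted by start: C, A, E, B, D, F, G.
A starts before C ends → C and A overlap.
That's a conflict, so the schedule is not conflict-free.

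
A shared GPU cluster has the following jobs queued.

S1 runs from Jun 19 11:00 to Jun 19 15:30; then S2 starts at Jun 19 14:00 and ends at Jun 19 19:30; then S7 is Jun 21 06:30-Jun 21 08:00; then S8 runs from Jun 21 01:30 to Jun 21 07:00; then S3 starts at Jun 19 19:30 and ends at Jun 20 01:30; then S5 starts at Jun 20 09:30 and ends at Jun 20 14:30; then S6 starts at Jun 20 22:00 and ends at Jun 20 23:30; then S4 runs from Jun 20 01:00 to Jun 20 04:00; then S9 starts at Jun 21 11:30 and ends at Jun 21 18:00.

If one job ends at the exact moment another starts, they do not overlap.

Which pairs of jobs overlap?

S1 & S2, S3 & S4, S7 & S8

Sorted by start: S1, S2, S3, S4, S5, S6, S8, S7, S9.
S2 starts before S1 ends → S1 and S2 overlap.
S3 starts after S1 ends — done with S1.
S3 starts exactly when S2 ends (back-to-back, no overlap) — done with S2.
S4 starts before S3 ends → S3 and S4 overlap.
S5 starts after S3 ends — done with S3.
S5 starts after S4 ends — done with S4.
S6 starts after S5 ends — done with S5.
S8 starts after S6 ends — done with S6.
S7 starts before S8 ends → S8 and S7 overlap.
S9 starts after S8 ends.
S9 starts after S7 ends.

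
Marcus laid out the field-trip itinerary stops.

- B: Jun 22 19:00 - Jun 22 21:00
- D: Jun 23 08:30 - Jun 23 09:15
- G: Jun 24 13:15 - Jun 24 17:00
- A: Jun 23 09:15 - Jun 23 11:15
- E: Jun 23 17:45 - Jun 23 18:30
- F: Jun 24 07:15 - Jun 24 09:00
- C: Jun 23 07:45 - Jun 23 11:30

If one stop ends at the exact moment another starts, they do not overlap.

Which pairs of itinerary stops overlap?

A & C, C & D

Check each pair: they overlap iff neither finishes before the other starts.
Sorted by start: B, C, D, A, E, F, G.
C starts after B ends, so B has no further overlaps.
D starts before C ends → C and D overlap.
A starts before C ends → C and A overlap.
E starts after C ends, so C has no further overlaps.
A starts exactly when D ends (back-to-back, no overlap), so D has no further overlaps.
E starts after A ends, so A has no further overlaps.
F starts after E ends, so E has no further overlaps.
G starts after F ends.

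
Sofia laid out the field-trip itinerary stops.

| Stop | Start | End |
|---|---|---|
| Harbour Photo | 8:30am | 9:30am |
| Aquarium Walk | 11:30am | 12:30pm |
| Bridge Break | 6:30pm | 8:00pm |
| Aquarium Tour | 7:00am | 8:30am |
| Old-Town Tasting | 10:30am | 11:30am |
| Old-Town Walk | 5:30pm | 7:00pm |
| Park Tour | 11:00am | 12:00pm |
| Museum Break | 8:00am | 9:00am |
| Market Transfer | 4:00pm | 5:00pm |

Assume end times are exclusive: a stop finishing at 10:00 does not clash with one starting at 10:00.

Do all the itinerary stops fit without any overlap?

Sorted by start: Aquarium Tour, Museum Break, Harbour Photo, Old-Town Tasting, Park Tour, Aquarium Walk, Market Transfer, Old-Town Walk, Bridge Break.
Museum Break starts before Aquarium Tour ends → Aquarium Tour and Museum Break overlap.
That's a conflict, so the schedule is not conflict-free.

No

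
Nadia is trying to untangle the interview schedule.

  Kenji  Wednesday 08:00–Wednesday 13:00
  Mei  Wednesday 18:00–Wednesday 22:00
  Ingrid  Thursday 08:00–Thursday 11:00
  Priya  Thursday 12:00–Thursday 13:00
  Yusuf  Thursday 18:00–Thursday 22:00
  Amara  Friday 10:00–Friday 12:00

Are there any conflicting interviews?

Sorted by start: Kenji, Mei, Ingrid, Priya, Yusuf, Amara.
Mei starts after Kenji ends, so Kenji has no further overlaps.
Ingrid starts after Mei ends, so Mei has no further overlaps.
Priya starts after Ingrid ends, so Ingrid has no further overlaps.
Yusuf starts after Priya ends, so Priya has no further overlaps.
Amara starts after Yusuf ends.
Every pair is clear; the schedule has no overlaps.

No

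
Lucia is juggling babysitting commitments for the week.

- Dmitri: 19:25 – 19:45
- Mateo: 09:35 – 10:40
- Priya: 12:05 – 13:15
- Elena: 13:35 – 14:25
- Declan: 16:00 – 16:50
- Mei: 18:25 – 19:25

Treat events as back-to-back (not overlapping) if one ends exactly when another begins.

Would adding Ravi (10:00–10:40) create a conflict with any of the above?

Mateo: starts 09:35 before Ravi ends 10:40, and ends 10:40 after Ravi starts 10:00 → overlap.
Priya: starts 12:05 at or after Ravi ends 10:40 → clear.
Elena: starts 13:35 at or after Ravi ends 10:40 → clear.
Declan: starts 16:00 at or after Ravi ends 10:40 → clear.
Mei: starts 18:25 at or after Ravi ends 10:40 → clear.
Dmitri: starts 19:25 at or after Ravi ends 10:40 → clear.
Ravi overlaps Mateo.

Yes — it overlaps Mateo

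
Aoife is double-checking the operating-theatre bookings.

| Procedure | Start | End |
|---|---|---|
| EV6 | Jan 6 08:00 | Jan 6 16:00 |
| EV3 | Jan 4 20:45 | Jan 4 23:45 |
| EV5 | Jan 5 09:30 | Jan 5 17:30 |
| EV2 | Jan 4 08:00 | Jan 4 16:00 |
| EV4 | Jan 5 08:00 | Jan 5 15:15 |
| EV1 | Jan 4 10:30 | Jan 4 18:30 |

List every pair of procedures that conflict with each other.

Sorted by start: EV2, EV1, EV3, EV4, EV5, EV6.
EV1 starts before EV2 ends → EV2 and EV1 overlap.
EV3 starts after EV2 ends; EV2 is clear from here.
EV3 starts after EV1 ends; EV1 is clear from here.
EV4 starts after EV3 ends; EV3 is clear from here.
EV5 starts before EV4 ends → EV4 and EV5 overlap.
EV6 starts after EV4 ends.
EV6 starts after EV5 ends.

EV1 & EV2, EV4 & EV5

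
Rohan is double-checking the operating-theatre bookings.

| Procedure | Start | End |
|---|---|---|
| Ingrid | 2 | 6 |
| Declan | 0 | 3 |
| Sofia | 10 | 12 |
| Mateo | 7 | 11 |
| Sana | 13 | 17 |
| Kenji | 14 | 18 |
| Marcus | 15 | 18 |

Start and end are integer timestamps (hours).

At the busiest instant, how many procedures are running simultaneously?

3

Sweep the timeline, counting +1 at each start and −1 at each end (ends before starts at a tie):
0 start Declan → 1
2 start Ingrid → 2
3 end Declan → 1
6 end Ingrid → 0
7 start Mateo → 1
10 start Sofia → 2
11 end Mateo → 1
12 end Sofia → 0
13 start Sana → 1
14 start Kenji → 2
15 start Marcus → 3
17 end Sana → 2
18 end Kenji → 1
18 end Marcus → 0
Peak is 3, at 15 (Kenji, Marcus, Sana).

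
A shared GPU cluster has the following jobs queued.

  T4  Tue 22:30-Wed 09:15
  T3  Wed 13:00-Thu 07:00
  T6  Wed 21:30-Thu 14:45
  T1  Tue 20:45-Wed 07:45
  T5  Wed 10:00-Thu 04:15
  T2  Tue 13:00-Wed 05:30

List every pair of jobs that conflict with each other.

Sorted by start: T2, T1, T4, T5, T3, T6.
T1 starts before T2 ends → T2 and T1 overlap.
T4 starts before T2 ends → T2 and T4 overlap.
T5 starts after T2 ends; T2 is clear from here.
T4 starts before T1 ends → T1 and T4 overlap.
T5 starts after T1 ends; T1 is clear from here.
T5 starts after T4 ends; T4 is clear from here.
T3 starts before T5 ends → T5 and T3 overlap.
T6 starts before T5 ends → T5 and T6 overlap.
T6 starts before T3 ends → T3 and T6 overlap.

T1 & T2, T1 & T4, T2 & T4, T3 & T5, T3 & T6, T5 & T6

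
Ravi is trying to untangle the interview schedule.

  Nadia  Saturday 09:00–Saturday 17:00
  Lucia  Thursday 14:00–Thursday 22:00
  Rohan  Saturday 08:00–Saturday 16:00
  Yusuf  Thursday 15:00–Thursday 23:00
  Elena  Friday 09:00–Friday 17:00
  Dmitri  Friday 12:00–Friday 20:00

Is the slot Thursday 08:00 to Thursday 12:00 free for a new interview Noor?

Yes — the slot is free

Lucia: starts Thursday 14:00 at or after Noor ends Thursday 12:00 → clear.
Yusuf: starts Thursday 15:00 at or after Noor ends Thursday 12:00 → clear.
Elena: starts Friday 09:00 at or after Noor ends Thursday 12:00 → clear.
Dmitri: starts Friday 12:00 at or after Noor ends Thursday 12:00 → clear.
Rohan: starts Saturday 08:00 at or after Noor ends Thursday 12:00 → clear.
Nadia: starts Saturday 09:00 at or after Noor ends Thursday 12:00 → clear.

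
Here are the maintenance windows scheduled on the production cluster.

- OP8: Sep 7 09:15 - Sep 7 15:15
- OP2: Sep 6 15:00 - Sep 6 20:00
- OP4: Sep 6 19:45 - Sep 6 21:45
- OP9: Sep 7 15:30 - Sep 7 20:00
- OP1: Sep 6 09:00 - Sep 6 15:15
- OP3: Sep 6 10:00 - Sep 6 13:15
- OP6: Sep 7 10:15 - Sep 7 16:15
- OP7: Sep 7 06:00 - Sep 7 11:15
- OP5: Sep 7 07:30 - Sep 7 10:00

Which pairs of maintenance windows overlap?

OP1 & OP2, OP1 & OP3, OP2 & OP4, OP5 & OP7, OP5 & OP8, OP6 & OP7, OP6 & OP8, OP6 & OP9, OP7 & OP8

Sorted by start: OP1, OP3, OP2, OP4, OP7, OP5, OP8, OP6, OP9.
OP3 starts before OP1 ends → OP1 and OP3 overlap.
OP2 starts before OP1 ends → OP1 and OP2 overlap.
OP4 starts after OP1 ends; OP1 is clear from here.
OP2 starts after OP3 ends; OP3 is clear from here.
OP4 starts before OP2 ends → OP2 and OP4 overlap.
OP7 starts after OP2 ends; OP2 is clear from here.
OP7 starts after OP4 ends; OP4 is clear from here.
OP5 starts before OP7 ends → OP7 and OP5 overlap.
OP8 starts before OP7 ends → OP7 and OP8 overlap.
OP6 starts before OP7 ends → OP7 and OP6 overlap.
OP9 starts after OP7 ends.
OP8 starts before OP5 ends → OP5 and OP8 overlap.
OP6 starts after OP5 ends; OP5 is clear from here.
OP6 starts before OP8 ends → OP8 and OP6 overlap.
OP9 starts after OP8 ends.
OP9 starts before OP6 ends → OP6 and OP9 overlap.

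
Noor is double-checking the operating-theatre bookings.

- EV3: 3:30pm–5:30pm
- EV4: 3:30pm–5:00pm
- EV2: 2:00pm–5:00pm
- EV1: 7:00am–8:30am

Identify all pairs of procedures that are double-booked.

Check each pair: they overlap iff neither finishes before the other starts.
Sorted by start: EV1, EV2, EV3, EV4.
EV2 starts after EV1 ends; EV1 is clear from here.
EV3 starts before EV2 ends → EV2 and EV3 overlap.
EV4 starts before EV2 ends → EV2 and EV4 overlap.
EV4 starts before EV3 ends → EV3 and EV4 overlap.

EV2 & EV3, EV2 & EV4, EV3 & EV4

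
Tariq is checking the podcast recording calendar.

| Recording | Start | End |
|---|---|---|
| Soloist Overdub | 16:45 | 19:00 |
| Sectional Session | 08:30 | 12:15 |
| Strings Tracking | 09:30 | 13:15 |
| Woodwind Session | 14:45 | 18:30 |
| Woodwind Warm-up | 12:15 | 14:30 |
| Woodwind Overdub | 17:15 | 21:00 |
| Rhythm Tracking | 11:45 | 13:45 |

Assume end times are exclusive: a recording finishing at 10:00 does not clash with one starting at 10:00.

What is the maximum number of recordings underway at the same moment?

3

Walk through starts and ends in time order (an end at T is processed before a start at T):
08:30 start Sectional Session → 1
09:30 start Strings Tracking → 2
11:45 start Rhythm Tracking → 3
12:15 end Sectional Session → 2
12:15 start Woodwind Warm-up → 3
13:15 end Strings Tracking → 2
13:45 end Rhythm Tracking → 1
14:30 end Woodwind Warm-up → 0
14:45 start Woodwind Session → 1
16:45 start Soloist Overdub → 2
17:15 start Woodwind Overdub → 3
18:30 end Woodwind Session → 2
19:00 end Soloist Overdub → 1
21:00 end Woodwind Overdub → 0
Peak is 3, at 11:45 (Rhythm Tracking, Sectional Session, Strings Tracking).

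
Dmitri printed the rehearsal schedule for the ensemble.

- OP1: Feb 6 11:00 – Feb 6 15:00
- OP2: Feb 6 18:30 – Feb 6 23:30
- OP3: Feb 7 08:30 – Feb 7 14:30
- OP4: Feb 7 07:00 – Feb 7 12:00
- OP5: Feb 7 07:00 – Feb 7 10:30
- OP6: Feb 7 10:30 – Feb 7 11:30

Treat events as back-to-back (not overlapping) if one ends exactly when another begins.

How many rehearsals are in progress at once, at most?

3

Sort all start/end points and keep a running count:
Feb 6 11:00 start OP1 → 1
Feb 6 15:00 end OP1 → 0
Feb 6 18:30 start OP2 → 1
Feb 6 23:30 end OP2 → 0
Feb 7 07:00 start OP4 → 1
Feb 7 07:00 start OP5 → 2
Feb 7 08:30 start OP3 → 3
Feb 7 10:30 end OP5 → 2
Feb 7 10:30 start OP6 → 3
Feb 7 11:30 end OP6 → 2
Feb 7 12:00 end OP4 → 1
Feb 7 14:30 end OP3 → 0
Peak is 3, at Feb 7 08:30 (OP3, OP4, OP5).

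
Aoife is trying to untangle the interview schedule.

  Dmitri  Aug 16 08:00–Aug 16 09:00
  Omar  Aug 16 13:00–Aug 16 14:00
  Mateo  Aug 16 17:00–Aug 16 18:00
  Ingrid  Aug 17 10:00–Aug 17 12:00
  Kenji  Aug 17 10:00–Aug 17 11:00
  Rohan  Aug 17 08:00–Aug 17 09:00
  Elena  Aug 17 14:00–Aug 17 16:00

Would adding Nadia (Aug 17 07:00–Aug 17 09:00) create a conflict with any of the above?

Yes — it overlaps Rohan

Dmitri: ends Aug 16 09:00 at or before Nadia starts Aug 17 07:00 → clear.
Omar: ends Aug 16 14:00 at or before Nadia starts Aug 17 07:00 → clear.
Mateo: ends Aug 16 18:00 at or before Nadia starts Aug 17 07:00 → clear.
Rohan: starts Aug 17 08:00 before Nadia ends Aug 17 09:00, and ends Aug 17 09:00 after Nadia starts Aug 17 07:00 → overlap.
Ingrid: starts Aug 17 10:00 at or after Nadia ends Aug 17 09:00 → clear.
Kenji: starts Aug 17 10:00 at or after Nadia ends Aug 17 09:00 → clear.
Elena: starts Aug 17 14:00 at or after Nadia ends Aug 17 09:00 → clear.
Nadia overlaps Rohan.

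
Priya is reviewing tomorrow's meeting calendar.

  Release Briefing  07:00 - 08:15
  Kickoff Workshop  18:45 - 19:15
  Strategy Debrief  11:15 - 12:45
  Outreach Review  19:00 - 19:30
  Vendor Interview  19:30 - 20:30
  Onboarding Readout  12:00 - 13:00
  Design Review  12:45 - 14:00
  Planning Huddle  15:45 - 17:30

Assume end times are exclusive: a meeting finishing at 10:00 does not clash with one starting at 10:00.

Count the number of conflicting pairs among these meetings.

Sorted by start: Release Briefing, Strategy Debrief, Onboarding Readout, Design Review, Planning Huddle, Kickoff Workshop, Outreach Review, Vendor Interview.
Strategy Debrief starts after Release Briefing ends; Release Briefing is clear from here.
Onboarding Readout starts before Strategy Debrief ends → Strategy Debrief and Onboarding Readout overlap.
Design Review starts exactly when Strategy Debrief ends (back-to-back, no overlap); Strategy Debrief is clear from here.
Design Review starts before Onboarding Readout ends → Onboarding Readout and Design Review overlap.
Planning Huddle starts after Onboarding Readout ends; Onboarding Readout is clear from here.
Planning Huddle starts after Design Review ends; Design Review is clear from here.
Kickoff Workshop starts after Planning Huddle ends; Planning Huddle is clear from here.
Outreach Review starts before Kickoff Workshop ends → Kickoff Workshop and Outreach Review overlap.
Vendor Interview starts after Kickoff Workshop ends.
Vendor Interview starts exactly when Outreach Review ends (back-to-back, no overlap).
Overlapping pairs: Design Review & Onboarding Readout, Kickoff Workshop & Outreach Review, Onboarding Readout & Strategy Debrief — 3 in total.

3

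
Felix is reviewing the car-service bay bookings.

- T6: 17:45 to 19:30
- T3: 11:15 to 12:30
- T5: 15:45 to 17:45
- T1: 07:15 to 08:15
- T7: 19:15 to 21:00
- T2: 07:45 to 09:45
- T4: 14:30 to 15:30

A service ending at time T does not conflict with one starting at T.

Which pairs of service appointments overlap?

T1 & T2, T6 & T7

Check each pair: they overlap iff neither finishes before the other starts.
Sorted by start: T1, T2, T3, T4, T5, T6, T7.
T2 starts before T1 ends → T1 and T2 overlap.
T3 starts after T1 ends; T1 is clear from here.
T3 starts after T2 ends; T2 is clear from here.
T4 starts after T3 ends; T3 is clear from here.
T5 starts after T4 ends; T4 is clear from here.
T6 starts exactly when T5 ends (back-to-back, no overlap); T5 is clear from here.
T7 starts before T6 ends → T6 and T7 overlap.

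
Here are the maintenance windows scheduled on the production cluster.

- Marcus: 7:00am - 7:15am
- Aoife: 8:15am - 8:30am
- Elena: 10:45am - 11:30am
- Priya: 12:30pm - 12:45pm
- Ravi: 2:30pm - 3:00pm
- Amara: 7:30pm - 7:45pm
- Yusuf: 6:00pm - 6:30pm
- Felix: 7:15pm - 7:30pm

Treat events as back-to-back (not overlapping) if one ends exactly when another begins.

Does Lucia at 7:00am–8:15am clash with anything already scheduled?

Yes — it overlaps Marcus

Marcus: starts 7:00am before Lucia ends 8:15am, and ends 7:15am after Lucia starts 7:00am → overlap.
Aoife: starts 8:15am at or after Lucia ends 8:15am → clear.
Elena: starts 10:45am at or after Lucia ends 8:15am → clear.
Priya: starts 12:30pm at or after Lucia ends 8:15am → clear.
Ravi: starts 2:30pm at or after Lucia ends 8:15am → clear.
Yusuf: starts 6:00pm at or after Lucia ends 8:15am → clear.
Felix: starts 7:15pm at or after Lucia ends 8:15am → clear.
Amara: starts 7:30pm at or after Lucia ends 8:15am → clear.
Lucia overlaps Marcus.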